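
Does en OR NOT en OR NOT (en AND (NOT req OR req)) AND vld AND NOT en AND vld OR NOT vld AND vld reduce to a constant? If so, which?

en OR NOT en OR NOT (en AND (NOT req OR req)) AND vld AND NOT en AND vld OR NOT vld AND vld
= en OR NOT en OR NOT (en AND (NOT req OR req)) AND vld AND NOT en AND vld   — complement / identity
= en OR NOT en OR NOT en AND vld AND NOT en AND vld   — complement / identity
= en OR NOT en OR NOT en AND vld   — idempotence
= en OR NOT en   — absorption
= TRUE   — complement

yes, True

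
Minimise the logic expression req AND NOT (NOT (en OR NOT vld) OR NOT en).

req AND en

req AND NOT (NOT (en OR NOT vld) OR NOT en)
= req AND (en OR NOT vld) AND en   (De Morgan)
= req AND en   (absorption)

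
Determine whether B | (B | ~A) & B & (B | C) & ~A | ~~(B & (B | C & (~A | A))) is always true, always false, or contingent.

B | (B | ~A) & B & (B | C) & ~A | ~~(B & (B | C & (~A | A)))
= B | (B | ~A) & B & (B | C) & ~A | B & (B | C & (~A | A))   — double negation
= B | B & (B | C) & ~A | B & (B | C & (~A | A))   — absorption
= B | B & (B | C) & ~A | B & (B | C)   — complement / identity
= B | B & (B | C)   — absorption
= B | B   — absorption
= B   — idempotence
This depends on B, so it is not a constant.

contingent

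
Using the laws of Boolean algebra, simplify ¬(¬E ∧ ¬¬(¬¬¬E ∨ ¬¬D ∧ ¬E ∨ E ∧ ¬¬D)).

¬(¬E ∧ ¬¬(¬¬¬E ∨ ¬¬D ∧ ¬E ∨ E ∧ ¬¬D))
= ¬(¬E ∧ ¬¬(¬¬¬E ∨ ¬¬D))
= E ∨ ¬(¬¬¬E ∨ ¬¬D)
= E ∨ ¬(¬E ∨ ¬¬D)
= E ∨ E ∧ ¬D
= E

E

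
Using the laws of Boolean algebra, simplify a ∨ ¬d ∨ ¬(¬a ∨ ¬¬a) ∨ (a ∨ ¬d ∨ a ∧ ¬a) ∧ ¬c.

a ∨ ¬d

a ∨ ¬d ∨ ¬(¬a ∨ ¬¬a) ∨ (a ∨ ¬d ∨ a ∧ ¬a) ∧ ¬c
= a ∨ ¬d ∨ a ∧ ¬a ∨ (a ∨ ¬d ∨ a ∧ ¬a) ∧ ¬c   [De Morgan]
= a ∨ ¬d ∨ a ∧ ¬a   [absorption]
= a ∨ ¬d   [complement / identity]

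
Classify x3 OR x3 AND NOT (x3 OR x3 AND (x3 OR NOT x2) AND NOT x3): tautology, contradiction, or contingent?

contingent

x3 OR x3 AND NOT (x3 OR x3 AND (x3 OR NOT x2) AND NOT x3)
= x3 OR x3 AND NOT (x3 OR x3 AND NOT x3)   — absorption
= x3 OR x3 AND NOT x3   — complement / identity
= x3   — complement / identity
This depends on x3, so it is not a constant.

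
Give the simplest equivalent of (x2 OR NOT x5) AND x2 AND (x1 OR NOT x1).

x2

(x2 OR NOT x5) AND x2 AND (x1 OR NOT x1)
= (x2 OR NOT x5) AND x2
= x2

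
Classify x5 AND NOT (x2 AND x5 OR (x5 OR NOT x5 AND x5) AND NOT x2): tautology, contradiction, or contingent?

contradiction

x5 AND NOT (x2 AND x5 OR (x5 OR NOT x5 AND x5) AND NOT x2)
= x5 AND NOT (x2 AND x5 OR x5 AND NOT x2)   [complement / identity]
= x5 AND NOT x5   [distribution]
= FALSE   [complement]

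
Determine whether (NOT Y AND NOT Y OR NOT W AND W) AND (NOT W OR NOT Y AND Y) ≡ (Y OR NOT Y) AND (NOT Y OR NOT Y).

No

E1: (NOT Y AND NOT Y OR NOT W AND W) AND (NOT W OR NOT Y AND Y)
    = NOT Y AND NOT Y AND (NOT W OR NOT Y AND Y)   — complement / identity
    = NOT Y AND (NOT W OR NOT Y AND Y)   — idempotence
    = NOT Y AND NOT W   — complement / identity
E2: (Y OR NOT Y) AND (NOT Y OR NOT Y)
    = Y AND NOT Y OR NOT Y   — distribution
    = NOT Y   — complement / identity
These differ: at W=1, Y=0, E1 = 0 but E2 = 1.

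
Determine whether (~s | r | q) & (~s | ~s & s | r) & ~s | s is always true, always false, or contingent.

(~s | r | q) & (~s | ~s & s | r) & ~s | s
= (~s | r | q) & (~s | r) & ~s | s
= (~s | r) & ~s | s
= ~s | s
= 1

always true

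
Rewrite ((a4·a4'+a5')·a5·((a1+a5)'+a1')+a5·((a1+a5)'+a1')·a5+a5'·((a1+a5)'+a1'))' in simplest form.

a1

((a4·a4'+a5')·a5·((a1+a5)'+a1')+a5·((a1+a5)'+a1')·a5+a5'·((a1+a5)'+a1'))'
= (a5·((a1+a5)'+a1')·(a4·a4'+a5'+a5)+a5'·((a1+a5)'+a1'))'   — distribution
= (a5·((a1+a5)'+a1')·(a5'+a5)+a5'·((a1+a5)'+a1'))'   — complement / identity
= (a5·((a1+a5)'+a1')+a5'·((a1+a5)'+a1'))'   — complement / identity
= ((a1+a5)'+a1')'   — distribution
= (a1+a5)·a1   — De Morgan
= a1   — absorption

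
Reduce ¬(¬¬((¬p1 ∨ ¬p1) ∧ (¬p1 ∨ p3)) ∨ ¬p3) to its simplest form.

¬(¬¬((¬p1 ∨ ¬p1) ∧ (¬p1 ∨ p3)) ∨ ¬p3)
= ¬((¬p1 ∨ ¬p1) ∧ (¬p1 ∨ p3) ∨ ¬p3)   (double negation)
= ¬(¬p1 ∨ ¬p1 ∧ p3 ∨ ¬p3)   (distribution)
= ¬(¬p1 ∨ ¬p3)   (absorption)
= p1 ∧ p3   (De Morgan)

p1 ∧ p3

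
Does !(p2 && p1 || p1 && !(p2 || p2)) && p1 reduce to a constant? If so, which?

!(p2 && p1 || p1 && !(p2 || p2)) && p1
= !(p2 && p1 || p1 && !p2) && p1
= !p1 && p1
= false

yes, False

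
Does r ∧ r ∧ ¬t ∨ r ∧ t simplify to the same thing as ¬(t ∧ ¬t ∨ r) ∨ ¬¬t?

E1: r ∧ r ∧ ¬t ∨ r ∧ t
    = r ∧ ¬t ∨ r ∧ t   (idempotence)
    = r   (distribution)
E2: ¬(t ∧ ¬t ∨ r) ∨ ¬¬t
    = ¬r ∨ ¬¬t   (complement / identity)
    = ¬r ∨ t   (double negation)
These differ: at r=0, t=0, E1 = 0 but E2 = 1.

No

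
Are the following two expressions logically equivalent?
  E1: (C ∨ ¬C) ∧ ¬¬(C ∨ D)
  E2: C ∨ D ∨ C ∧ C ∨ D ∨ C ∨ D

E1: (C ∨ ¬C) ∧ ¬¬(C ∨ D)
    = ¬¬(C ∨ D)
    = C ∨ D
E2: C ∨ D ∨ C ∧ C ∨ D ∨ C ∨ D
    = C ∨ D ∨ C ∨ D ∨ C ∨ D
    = C ∨ D ∨ C ∨ D
    = C ∨ D
Both reduce to C ∨ D, so they are equivalent.

Yes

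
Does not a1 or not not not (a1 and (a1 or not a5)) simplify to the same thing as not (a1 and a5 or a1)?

E1: not a1 or not not not (a1 and (a1 or not a5))
    = not a1 or not not not a1   [absorption]
    = not a1 or not a1   [double negation]
    = not a1   [idempotence]
E2: not (a1 and a5 or a1)
    = not a1   [absorption]
Both reduce to not a1, so they are equivalent.

Yes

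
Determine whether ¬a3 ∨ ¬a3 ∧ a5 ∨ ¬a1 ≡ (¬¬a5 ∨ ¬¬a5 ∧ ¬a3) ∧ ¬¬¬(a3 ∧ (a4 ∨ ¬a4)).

No

E1: ¬a3 ∨ ¬a3 ∧ a5 ∨ ¬a1
    = ¬a3 ∨ ¬a1   (absorption)
E2: (¬¬a5 ∨ ¬¬a5 ∧ ¬a3) ∧ ¬¬¬(a3 ∧ (a4 ∨ ¬a4))
    = (¬¬a5 ∨ ¬¬a5 ∧ ¬a3) ∧ ¬¬¬a3   (complement / identity)
    = ¬¬a5 ∧ ¬¬¬a3   (absorption)
    = a5 ∧ ¬¬¬a3   (double negation)
    = a5 ∧ ¬a3   (double negation)
These differ: at a1=0, a3=0, a4=0, a5=0, E1 = 1 but E2 = 0.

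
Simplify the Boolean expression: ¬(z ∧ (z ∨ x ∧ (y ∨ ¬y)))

¬z

¬(z ∧ (z ∨ x ∧ (y ∨ ¬y)))
= ¬(z ∧ (z ∨ x))   (complement / identity)
= ¬z   (absorption)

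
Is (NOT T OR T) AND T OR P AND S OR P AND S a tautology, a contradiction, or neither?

neither

(NOT T OR T) AND T OR P AND S OR P AND S
= (NOT T OR T) AND T OR P AND S   (idempotence)
= T OR P AND S   (complement / identity)
This depends on P, S, T, so it is not a constant.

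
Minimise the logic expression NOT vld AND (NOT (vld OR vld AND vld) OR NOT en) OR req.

NOT vld AND (NOT (vld OR vld AND vld) OR NOT en) OR req
= NOT vld AND (NOT (vld OR vld) OR NOT en) OR req   (idempotence)
= NOT vld AND (NOT vld OR NOT en) OR req   (idempotence)
= NOT vld OR req   (absorption)

NOT vld OR req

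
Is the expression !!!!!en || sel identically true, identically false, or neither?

!!!!!en || sel
= !!!en || sel   — double negation
= !en || sel   — double negation
This depends on en, sel, so it is not a constant.

neither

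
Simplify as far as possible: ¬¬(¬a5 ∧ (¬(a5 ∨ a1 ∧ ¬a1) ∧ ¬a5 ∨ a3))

¬a5

¬¬(¬a5 ∧ (¬(a5 ∨ a1 ∧ ¬a1) ∧ ¬a5 ∨ a3))
= ¬¬(¬a5 ∧ (¬a5 ∧ ¬a5 ∨ a3))   (complement / identity)
= ¬¬(¬a5 ∧ (¬a5 ∨ a3))   (idempotence)
= ¬¬¬a5   (absorption)
= ¬a5   (double negation)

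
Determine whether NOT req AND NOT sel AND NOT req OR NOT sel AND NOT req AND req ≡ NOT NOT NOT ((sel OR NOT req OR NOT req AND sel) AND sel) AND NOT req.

E1: NOT req AND NOT sel AND NOT req OR NOT sel AND NOT req AND req
    = NOT sel AND NOT req   — distribution
E2: NOT NOT NOT ((sel OR NOT req OR NOT req AND sel) AND sel) AND NOT req
    = NOT NOT NOT ((sel OR NOT req) AND sel) AND NOT req   — absorption
    = NOT NOT NOT sel AND NOT req   — absorption
    = NOT sel AND NOT req   — double negation
Both reduce to NOT sel AND NOT req, so they are equivalent.

Yes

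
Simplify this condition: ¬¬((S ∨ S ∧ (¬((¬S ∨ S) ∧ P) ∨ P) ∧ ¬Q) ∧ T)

S ∧ T

¬¬((S ∨ S ∧ (¬((¬S ∨ S) ∧ P) ∨ P) ∧ ¬Q) ∧ T)
= ¬¬((S ∨ S ∧ (¬P ∨ P) ∧ ¬Q) ∧ T)
= ¬¬((S ∨ S ∧ ¬Q) ∧ T)
= ¬¬(S ∧ T)
= S ∧ T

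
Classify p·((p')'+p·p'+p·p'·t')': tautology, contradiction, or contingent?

contradiction

p·((p')'+p·p'+p·p'·t')'
= p·((p')'+p·p')'   [absorption]
= p·((p')')'   [complement / identity]
= p·p'   [double negation]
= 0   [complement]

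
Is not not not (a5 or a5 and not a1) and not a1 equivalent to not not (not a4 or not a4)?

No

E1: not not not (a5 or a5 and not a1) and not a1
    = not (a5 or a5 and not a1) and not a1
    = not a5 and not a1
E2: not not (not a4 or not a4)
    = not not not a4
    = not a4
These differ: at a1=1, a4=0, a5=0, E1 = 0 but E2 = 1.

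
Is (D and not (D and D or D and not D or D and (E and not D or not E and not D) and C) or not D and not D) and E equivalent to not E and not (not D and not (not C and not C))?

E1: (D and not (D and D or D and not D or D and (E and not D or not E and not D) and C) or not D and not D) and E
    = (D and not (D and D or D and not D or D and not D and C) or not D and not D) and E   (distribution)
    = (D and not (D and D or D and not D) or not D and not D) and E   (absorption)
    = (D and not D or not D and not D) and E   (distribution)
    = not D and E   (distribution)
E2: not E and not (not D and not (not C and not C))
    = not E and (D or not C and not C)   (De Morgan)
    = not E and (D or not C)   (idempotence)
These differ: at C=0, D=1, E=0, E1 = 0 but E2 = 1.

No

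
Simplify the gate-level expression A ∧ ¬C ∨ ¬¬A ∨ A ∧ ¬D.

A ∧ ¬C ∨ ¬¬A ∨ A ∧ ¬D
= A ∧ ¬C ∨ A ∨ A ∧ ¬D   — double negation
= A ∧ ¬C ∨ A   — absorption
= A   — absorption

A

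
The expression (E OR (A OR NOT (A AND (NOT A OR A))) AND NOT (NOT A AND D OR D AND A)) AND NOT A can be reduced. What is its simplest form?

(E OR (A OR NOT (A AND (NOT A OR A))) AND NOT (NOT A AND D OR D AND A)) AND NOT A
= (E OR (A OR NOT (A AND (NOT A OR A))) AND NOT D) AND NOT A
= (E OR (A OR NOT A) AND NOT D) AND NOT A
= (E OR NOT D) AND NOT A

(E OR NOT D) AND NOT A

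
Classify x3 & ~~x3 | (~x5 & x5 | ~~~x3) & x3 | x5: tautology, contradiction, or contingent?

contingent

x3 & ~~x3 | (~x5 & x5 | ~~~x3) & x3 | x5
= x3 & ~~x3 | ~~~x3 & x3 | x5   — complement / identity
= x3 & x3 | ~~~x3 & x3 | x5   — double negation
= x3 & x3 | ~x3 & x3 | x5   — double negation
= x3 | x5   — distribution
This depends on x3, x5, so it is not a constant.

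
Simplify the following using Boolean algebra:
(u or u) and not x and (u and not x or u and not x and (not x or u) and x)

u and not x

(u or u) and not x and (u and not x or u and not x and (not x or u) and x)
= (u or u) and not x and (u and not x or u and not x and x)   — absorption
= u and not x and (u and not x or u and not x and x)   — idempotence
= u and not x and u and not x   — absorption
= u and not x   — idempotence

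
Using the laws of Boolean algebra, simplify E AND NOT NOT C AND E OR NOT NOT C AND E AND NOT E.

C AND E

E AND NOT NOT C AND E OR NOT NOT C AND E AND NOT E
= NOT NOT C AND E
= C AND E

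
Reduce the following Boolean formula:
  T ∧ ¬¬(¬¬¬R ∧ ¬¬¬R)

T ∧ ¬R

T ∧ ¬¬(¬¬¬R ∧ ¬¬¬R)
= T ∧ ¬(¬¬R ∨ ¬¬R)
= T ∧ ¬¬¬R
= T ∧ ¬R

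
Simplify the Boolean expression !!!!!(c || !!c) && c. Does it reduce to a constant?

false

!!!!!(c || !!c) && c
= !!!!!(c || c) && c   [double negation]
= !!!(c || c) && c   [double negation]
= !!!c && c   [idempotence]
= !c && c   [double negation]
= false   [complement]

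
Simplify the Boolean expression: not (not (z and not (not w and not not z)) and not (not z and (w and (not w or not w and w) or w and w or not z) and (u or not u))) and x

(w or not z) and x

not (not (z and not (not w and not not z)) and not (not z and (w and (not w or not w and w) or w and w or not z) and (u or not u))) and x
= not (not (z and not (not w and not not z)) and not (not z and (w and not w or w and w or not z) and (u or not u))) and x
= not (not (z and (w or not z)) and not (not z and (w and not w or w and w or not z) and (u or not u))) and x
= not (not (z and (w or not z)) and not (not z and (w or not z) and (u or not u))) and x
= (z and (w or not z) or not z and (w or not z) and (u or not u)) and x
= (z and (w or not z) or not z and (w or not z)) and x
= (w or not z) and x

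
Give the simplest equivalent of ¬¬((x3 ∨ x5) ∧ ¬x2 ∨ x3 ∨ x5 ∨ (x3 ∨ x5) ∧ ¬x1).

x3 ∨ x5

¬¬((x3 ∨ x5) ∧ ¬x2 ∨ x3 ∨ x5 ∨ (x3 ∨ x5) ∧ ¬x1)
= ¬¬(x3 ∨ x5 ∨ (x3 ∨ x5) ∧ ¬x1)   — absorption
= ¬¬(x3 ∨ x5)   — absorption
= x3 ∨ x5   — double negation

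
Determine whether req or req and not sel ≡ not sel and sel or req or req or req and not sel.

E1: req or req and not sel
    = req
E2: not sel and sel or req or req or req and not sel
    = req or req or req and not sel
    = req or req and not sel
    = req
Both reduce to req, so they are equivalent.

Yes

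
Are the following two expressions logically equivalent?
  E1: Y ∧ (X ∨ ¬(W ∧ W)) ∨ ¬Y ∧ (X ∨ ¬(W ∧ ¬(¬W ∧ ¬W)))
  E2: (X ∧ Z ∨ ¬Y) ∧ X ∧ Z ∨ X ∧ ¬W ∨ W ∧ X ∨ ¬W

E1: Y ∧ (X ∨ ¬(W ∧ W)) ∨ ¬Y ∧ (X ∨ ¬(W ∧ ¬(¬W ∧ ¬W)))
    = Y ∧ (X ∨ ¬(W ∧ W)) ∨ ¬Y ∧ (X ∨ ¬(W ∧ ¬¬W))   [idempotence]
    = Y ∧ (X ∨ ¬(W ∧ W)) ∨ ¬Y ∧ (X ∨ ¬(W ∧ W))   [double negation]
    = X ∨ ¬(W ∧ W)   [distribution]
    = X ∨ ¬W   [idempotence]
E2: (X ∧ Z ∨ ¬Y) ∧ X ∧ Z ∨ X ∧ ¬W ∨ W ∧ X ∨ ¬W
    = (X ∧ Z ∨ ¬Y) ∧ X ∧ Z ∨ X ∨ ¬W   [distribution]
    = X ∧ Z ∨ X ∨ ¬W   [absorption]
    = X ∨ ¬W   [absorption]
Both reduce to X ∨ ¬W, so they are equivalent.

Yes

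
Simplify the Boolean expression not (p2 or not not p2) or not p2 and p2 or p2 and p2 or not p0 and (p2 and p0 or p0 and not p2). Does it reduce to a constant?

True

not (p2 or not not p2) or not p2 and p2 or p2 and p2 or not p0 and (p2 and p0 or p0 and not p2)
= not (p2 or p2) or not p2 and p2 or p2 and p2 or not p0 and (p2 and p0 or p0 and not p2)   — double negation
= not p2 or not p2 and p2 or p2 and p2 or not p0 and (p2 and p0 or p0 and not p2)   — idempotence
= not p2 or p2 or not p0 and (p2 and p0 or p0 and not p2)   — distribution
= not p2 or p2 or not p0 and p0   — distribution
= not p2 or p2   — complement / identity
= True   — complement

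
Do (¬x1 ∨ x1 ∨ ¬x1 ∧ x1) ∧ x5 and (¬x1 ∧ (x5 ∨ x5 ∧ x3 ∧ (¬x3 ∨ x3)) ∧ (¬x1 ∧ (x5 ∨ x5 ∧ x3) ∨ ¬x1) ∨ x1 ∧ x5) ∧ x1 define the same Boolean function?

E1: (¬x1 ∨ x1 ∨ ¬x1 ∧ x1) ∧ x5
    = (¬x1 ∨ x1) ∧ x5   (complement / identity)
    = x5   (complement / identity)
E2: (¬x1 ∧ (x5 ∨ x5 ∧ x3 ∧ (¬x3 ∨ x3)) ∧ (¬x1 ∧ (x5 ∨ x5 ∧ x3) ∨ ¬x1) ∨ x1 ∧ x5) ∧ x1
    = (¬x1 ∧ (x5 ∨ x5 ∧ x3) ∧ (¬x1 ∧ (x5 ∨ x5 ∧ x3) ∨ ¬x1) ∨ x1 ∧ x5) ∧ x1   (complement / identity)
    = (¬x1 ∧ (x5 ∨ x5 ∧ x3) ∨ x1 ∧ x5) ∧ x1   (absorption)
    = (¬x1 ∧ x5 ∨ x1 ∧ x5) ∧ x1   (absorption)
    = x5 ∧ x1   (distribution)
These differ: at x1=0, x3=1, x5=1, E1 = 1 but E2 = 0.

No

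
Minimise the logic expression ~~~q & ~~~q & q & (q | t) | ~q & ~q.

~q

~~~q & ~~~q & q & (q | t) | ~q & ~q
= ~~~q & q & (q | t) | ~q & ~q   (idempotence)
= ~~~q & q | ~q & ~q   (absorption)
= ~q & q | ~q & ~q   (double negation)
= ~q   (distribution)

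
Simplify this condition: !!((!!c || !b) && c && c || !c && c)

c

!!((!!c || !b) && c && c || !c && c)
= !!((c || !b) && c && c || !c && c)
= !!(c && c || !c && c)
= c && c || !c && c
= c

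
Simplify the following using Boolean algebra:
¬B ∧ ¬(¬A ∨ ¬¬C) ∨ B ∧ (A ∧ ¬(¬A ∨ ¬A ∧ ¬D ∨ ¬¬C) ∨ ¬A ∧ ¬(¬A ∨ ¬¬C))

¬B ∧ ¬(¬A ∨ ¬¬C) ∨ B ∧ (A ∧ ¬(¬A ∨ ¬A ∧ ¬D ∨ ¬¬C) ∨ ¬A ∧ ¬(¬A ∨ ¬¬C))
= ¬B ∧ ¬(¬A ∨ ¬¬C) ∨ B ∧ (A ∧ ¬(¬A ∨ ¬¬C) ∨ ¬A ∧ ¬(¬A ∨ ¬¬C))
= ¬B ∧ ¬(¬A ∨ ¬¬C) ∨ B ∧ ¬(¬A ∨ ¬¬C)
= ¬(¬A ∨ ¬¬C)
= A ∧ ¬C

A ∧ ¬C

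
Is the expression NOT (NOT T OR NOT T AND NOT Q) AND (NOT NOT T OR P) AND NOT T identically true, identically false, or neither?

NOT (NOT T OR NOT T AND NOT Q) AND (NOT NOT T OR P) AND NOT T
= NOT NOT T AND (NOT NOT T OR P) AND NOT T   (absorption)
= NOT NOT T AND NOT T   (absorption)
= T AND NOT T   (double negation)
= FALSE   (complement)

identically false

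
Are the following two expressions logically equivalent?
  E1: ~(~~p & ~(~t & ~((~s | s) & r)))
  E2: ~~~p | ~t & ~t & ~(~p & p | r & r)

Yes

E1: ~(~~p & ~(~t & ~((~s | s) & r)))
    = ~p | ~t & ~((~s | s) & r)   — De Morgan
    = ~p | ~t & ~r   — complement / identity
E2: ~~~p | ~t & ~t & ~(~p & p | r & r)
    = ~~~p | ~t & ~t & ~(~p & p | r)   — idempotence
    = ~~~p | ~t & ~t & ~r   — complement / identity
    = ~~~p | ~t & ~r   — idempotence
    = ~p | ~t & ~r   — double negation
Both reduce to ~p | ~t & ~r, so they are equivalent.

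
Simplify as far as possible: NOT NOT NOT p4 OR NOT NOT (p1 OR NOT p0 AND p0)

NOT NOT NOT p4 OR NOT NOT (p1 OR NOT p0 AND p0)
= NOT NOT NOT p4 OR NOT NOT p1   (complement / identity)
= NOT NOT NOT p4 OR p1   (double negation)
= NOT p4 OR p1   (double negation)

NOT p4 OR p1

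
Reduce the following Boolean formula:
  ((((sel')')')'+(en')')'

((((sel')')')'+(en')')'
= ((sel')'+(en')')'   (double negation)
= sel'·en'   (De Morgan)

sel'·en'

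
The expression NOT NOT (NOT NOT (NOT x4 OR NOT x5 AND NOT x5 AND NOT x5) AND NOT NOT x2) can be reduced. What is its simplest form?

(NOT x4 OR NOT x5) AND x2

NOT NOT (NOT NOT (NOT x4 OR NOT x5 AND NOT x5 AND NOT x5) AND NOT NOT x2)
= NOT (NOT (NOT x4 OR NOT x5 AND NOT x5 AND NOT x5) OR NOT x2)   [De Morgan]
= NOT (NOT (NOT x4 OR NOT x5 AND NOT x5) OR NOT x2)   [idempotence]
= (NOT x4 OR NOT x5 AND NOT x5) AND x2   [De Morgan]
= (NOT x4 OR NOT x5) AND x2   [idempotence]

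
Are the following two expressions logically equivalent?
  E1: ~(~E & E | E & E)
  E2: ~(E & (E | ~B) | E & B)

Yes

E1: ~(~E & E | E & E)
    = ~E   [distribution]
E2: ~(E & (E | ~B) | E & B)
    = ~(E | E & B)   [absorption]
    = ~E   [absorption]
Both reduce to ~E, so they are equivalent.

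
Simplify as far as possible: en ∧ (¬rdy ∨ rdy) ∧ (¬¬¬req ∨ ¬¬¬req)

en ∧ ¬req

en ∧ (¬rdy ∨ rdy) ∧ (¬¬¬req ∨ ¬¬¬req)
= en ∧ (¬¬¬req ∨ ¬¬¬req)   [complement / identity]
= en ∧ ¬¬¬req   [idempotence]
= en ∧ ¬req   [double negation]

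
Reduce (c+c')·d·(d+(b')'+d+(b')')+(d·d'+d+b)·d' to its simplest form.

(c+c')·d·(d+(b')'+d+(b')')+(d·d'+d+b)·d'
= (c+c')·d·(d+(b')')+(d·d'+d+b)·d'   [idempotence]
= (c+c')·d·(d+b)+(d·d'+d+b)·d'   [double negation]
= (c+c')·d·(d+b)+(d+b)·d'   [complement / identity]
= d·(d+b)+(d+b)·d'   [complement / identity]
= d+b   [distribution]

d+b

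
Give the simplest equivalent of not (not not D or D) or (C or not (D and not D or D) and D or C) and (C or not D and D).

not (not not D or D) or (C or not (D and not D or D) and D or C) and (C or not D and D)
= not (D or D) or (C or not (D and not D or D) and D or C) and (C or not D and D)
= not D or (C or not (D and not D or D) and D or C) and (C or not D and D)
= not D or (C or not D and D or C) and (C or not D and D)
= not D or C or not D and D
= not D or C

not D or C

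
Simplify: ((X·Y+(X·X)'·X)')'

((X·Y+(X·X)'·X)')'
= X·Y+(X·X)'·X   — double negation
= X·Y+X'·X   — idempotence
= X·Y   — complement / identity

X·Y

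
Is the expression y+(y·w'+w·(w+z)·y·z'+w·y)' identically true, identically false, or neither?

y+(y·w'+w·(w+z)·y·z'+w·y)'
= y+(y·w'+w·y·z'+w·y)'   (absorption)
= y+(y·w'+w·y)'   (absorption)
= y+y'   (distribution)
= 1   (complement)

identically true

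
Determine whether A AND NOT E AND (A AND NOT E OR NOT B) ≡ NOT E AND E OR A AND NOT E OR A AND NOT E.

E1: A AND NOT E AND (A AND NOT E OR NOT B)
    = A AND NOT E   — absorption
E2: NOT E AND E OR A AND NOT E OR A AND NOT E
    = A AND NOT E OR A AND NOT E   — complement / identity
    = A AND NOT E   — idempotence
Both reduce to A AND NOT E, so they are equivalent.

Yes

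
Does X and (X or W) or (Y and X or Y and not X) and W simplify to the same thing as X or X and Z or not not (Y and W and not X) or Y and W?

E1: X and (X or W) or (Y and X or Y and not X) and W
    = X and (X or W) or Y and W   [distribution]
    = X or Y and W   [absorption]
E2: X or X and Z or not not (Y and W and not X) or Y and W
    = X or X and Z or Y and W and not X or Y and W   [double negation]
    = X or X and Z or Y and W   [absorption]
    = X or Y and W   [absorption]
Both reduce to X or Y and W, so they are equivalent.

Yes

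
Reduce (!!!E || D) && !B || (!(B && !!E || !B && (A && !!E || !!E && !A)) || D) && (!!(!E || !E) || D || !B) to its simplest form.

!E || D

(!!!E || D) && !B || (!(B && !!E || !B && (A && !!E || !!E && !A)) || D) && (!!(!E || !E) || D || !B)
= (!!!E || D) && !B || (!(B && !!E || !B && !!E) || D) && (!!(!E || !E) || D || !B)
= (!!!E || D) && !B || (!(B && !!E || !B && !!E) || D) && (!!!E || D || !B)
= (!!!E || D) && !B || (!!!E || D) && (!!!E || D || !B)
= (!!!E || D) && !B || !!!E || D
= !!!E || D
= !E || D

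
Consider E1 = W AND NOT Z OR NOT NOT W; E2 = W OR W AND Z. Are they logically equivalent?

E1: W AND NOT Z OR NOT NOT W
    = W AND NOT Z OR W   — double negation
    = W   — absorption
E2: W OR W AND Z
    = W   — absorption
Both reduce to W, so they are equivalent.

Yes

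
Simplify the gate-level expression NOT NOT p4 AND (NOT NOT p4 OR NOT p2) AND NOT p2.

NOT NOT p4 AND (NOT NOT p4 OR NOT p2) AND NOT p2
= NOT NOT p4 AND NOT p2
= p4 AND NOT p2

p4 AND NOT p2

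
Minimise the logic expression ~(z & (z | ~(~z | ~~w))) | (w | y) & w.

~(z & (z | ~(~z | ~~w))) | (w | y) & w
= ~(z & (z | z & ~w)) | (w | y) & w   — De Morgan
= ~(z & (z | z & ~w)) | w   — absorption
= ~(z & z) | w   — absorption
= ~z | w   — idempotence

~z | w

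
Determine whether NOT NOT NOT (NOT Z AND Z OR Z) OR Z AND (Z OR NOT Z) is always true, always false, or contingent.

NOT NOT NOT (NOT Z AND Z OR Z) OR Z AND (Z OR NOT Z)
= NOT NOT NOT Z OR Z AND (Z OR NOT Z)
= NOT NOT NOT Z OR Z
= NOT Z OR Z
= TRUE

always true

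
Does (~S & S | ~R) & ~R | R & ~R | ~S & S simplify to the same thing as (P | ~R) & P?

No

E1: (~S & S | ~R) & ~R | R & ~R | ~S & S
    = (~S & S | ~R) & ~R | R & ~R   — complement / identity
    = ~R & ~R | R & ~R   — complement / identity
    = ~R   — distribution
E2: (P | ~R) & P
    = P   — absorption
These differ: at P=0, R=0, S=0, E1 = 1 but E2 = 0.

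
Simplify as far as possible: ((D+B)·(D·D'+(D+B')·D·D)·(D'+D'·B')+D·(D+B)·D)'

D'

((D+B)·(D·D'+(D+B')·D·D)·(D'+D'·B')+D·(D+B)·D)'
= ((D+B)·(D·D'+(D+B')·D·D)·D'+D·(D+B)·D)'   — absorption
= ((D+B)·(D·D'+D·D)·D'+D·(D+B)·D)'   — absorption
= ((D+B)·D·D'+D·(D+B)·D)'   — distribution
= ((D+B)·D)'   — distribution
= D'   — absorption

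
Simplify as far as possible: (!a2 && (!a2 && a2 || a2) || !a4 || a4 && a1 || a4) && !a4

(!a2 && (!a2 && a2 || a2) || !a4 || a4 && a1 || a4) && !a4
= (!a2 && a2 || !a4 || a4 && a1 || a4) && !a4
= (!a4 || a4 && a1 || a4) && !a4
= (!a4 || a4) && !a4
= !a4

!a4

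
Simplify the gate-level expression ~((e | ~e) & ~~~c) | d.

c | d

~((e | ~e) & ~~~c) | d
= ~~~~c | d   — complement / identity
= ~~c | d   — double negation
= c | d   — double negation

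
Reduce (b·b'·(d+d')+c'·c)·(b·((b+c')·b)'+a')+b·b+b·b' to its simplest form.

b

(b·b'·(d+d')+c'·c)·(b·((b+c')·b)'+a')+b·b+b·b'
= b·b'·(d+d')·(b·((b+c')·b)'+a')+b·b+b·b'   (complement / identity)
= b·b'·(b·((b+c')·b)'+a')+b·b+b·b'   (complement / identity)
= b·b'·(b·b'+a')+b·b+b·b'   (absorption)
= b·b'+b·b+b·b'   (absorption)
= b·b'+b·b   (complement / identity)
= b   (distribution)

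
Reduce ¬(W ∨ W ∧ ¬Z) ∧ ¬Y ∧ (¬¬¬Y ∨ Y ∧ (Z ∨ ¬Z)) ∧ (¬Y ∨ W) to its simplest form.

¬(W ∨ W ∧ ¬Z) ∧ ¬Y ∧ (¬¬¬Y ∨ Y ∧ (Z ∨ ¬Z)) ∧ (¬Y ∨ W)
= ¬(W ∨ W ∧ ¬Z) ∧ ¬Y ∧ (¬Y ∨ Y ∧ (Z ∨ ¬Z)) ∧ (¬Y ∨ W)   — double negation
= ¬(W ∨ W ∧ ¬Z) ∧ ¬Y ∧ (¬Y ∨ Y) ∧ (¬Y ∨ W)   — complement / identity
= ¬(W ∨ W ∧ ¬Z) ∧ ¬Y ∧ (¬Y ∨ W)   — complement / identity
= ¬(W ∨ W ∧ ¬Z) ∧ ¬Y   — absorption
= ¬W ∧ ¬Y   — absorption

¬W ∧ ¬Y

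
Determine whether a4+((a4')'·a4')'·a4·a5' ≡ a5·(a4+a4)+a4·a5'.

Yes

E1: a4+((a4')'·a4')'·a4·a5'
    = a4+(a4'+a4)·a4·a5'   [De Morgan]
    = a4+a4·a5'   [complement / identity]
    = a4   [absorption]
E2: a5·(a4+a4)+a4·a5'
    = a5·a4+a4·a5'   [idempotence]
    = a4   [distribution]
Both reduce to a4, so they are equivalent.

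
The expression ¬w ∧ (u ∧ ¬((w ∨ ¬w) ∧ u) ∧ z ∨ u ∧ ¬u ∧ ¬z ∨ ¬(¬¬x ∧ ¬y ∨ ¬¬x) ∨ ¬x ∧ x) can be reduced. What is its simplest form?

¬w ∧ (u ∧ ¬((w ∨ ¬w) ∧ u) ∧ z ∨ u ∧ ¬u ∧ ¬z ∨ ¬(¬¬x ∧ ¬y ∨ ¬¬x) ∨ ¬x ∧ x)
= ¬w ∧ (u ∧ ¬((w ∨ ¬w) ∧ u) ∧ z ∨ u ∧ ¬u ∧ ¬z ∨ ¬¬¬x ∨ ¬x ∧ x)   — absorption
= ¬w ∧ (u ∧ ¬u ∧ z ∨ u ∧ ¬u ∧ ¬z ∨ ¬¬¬x ∨ ¬x ∧ x)   — complement / identity
= ¬w ∧ (u ∧ ¬u ∧ z ∨ u ∧ ¬u ∧ ¬z ∨ ¬x ∨ ¬x ∧ x)   — double negation
= ¬w ∧ (u ∧ ¬u ∨ ¬x ∨ ¬x ∧ x)   — distribution
= ¬w ∧ (u ∧ ¬u ∨ ¬x)   — complement / identity
= ¬w ∧ ¬x   — complement / identity

¬w ∧ ¬x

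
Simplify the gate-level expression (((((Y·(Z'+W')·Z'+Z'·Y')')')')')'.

(((((Y·(Z'+W')·Z'+Z'·Y')')')')')'
= (((Y·(Z'+W')·Z'+Z'·Y')')')'   (double negation)
= (Y·(Z'+W')·Z'+Z'·Y')'   (double negation)
= (Y·Z'+Z'·Y')'   (absorption)
= (Z')'   (distribution)
= Z   (double negation)

Z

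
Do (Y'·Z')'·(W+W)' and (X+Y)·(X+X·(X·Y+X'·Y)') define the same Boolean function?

E1: (Y'·Z')'·(W+W)'
    = (Y'·Z')'·W'   (idempotence)
    = (Y+Z)·W'   (De Morgan)
E2: (X+Y)·(X+X·(X·Y+X'·Y)')
    = (X+Y)·(X+X·Y')   (distribution)
    = (X+Y)·X   (absorption)
    = X   (absorption)
These differ: at W=0, X=0, Y=0, Z=1, E1 = 1 but E2 = 0.

No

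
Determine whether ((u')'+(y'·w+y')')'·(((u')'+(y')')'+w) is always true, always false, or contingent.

contingent

((u')'+(y'·w+y')')'·(((u')'+(y')')'+w)
= ((u')'+(y')')'·(((u')'+(y')')'+w)   (absorption)
= ((u')'+(y')')'   (absorption)
= u'·y'   (De Morgan)
This depends on u, y, so it is not a constant.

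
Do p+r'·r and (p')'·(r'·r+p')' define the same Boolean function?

E1: p+r'·r
    = p   — complement / identity
E2: (p')'·(r'·r+p')'
    = (p')'·(p')'   — complement / identity
    = (p')'   — idempotence
    = p   — double negation
Both reduce to p, so they are equivalent.

Yes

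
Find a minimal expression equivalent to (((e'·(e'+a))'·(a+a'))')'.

e

(((e'·(e'+a))'·(a+a'))')'
= (e'·(e'+a))'·(a+a')   — double negation
= (e')'·(a+a')   — absorption
= (e')'   — complement / identity
= e   — double negation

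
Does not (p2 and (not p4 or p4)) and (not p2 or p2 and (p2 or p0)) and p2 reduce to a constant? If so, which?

not (p2 and (not p4 or p4)) and (not p2 or p2 and (p2 or p0)) and p2
= not p2 and (not p2 or p2 and (p2 or p0)) and p2   [complement / identity]
= not p2 and (not p2 or p2) and p2   [absorption]
= not p2 and p2   [complement / identity]
= False   [complement]

yes, False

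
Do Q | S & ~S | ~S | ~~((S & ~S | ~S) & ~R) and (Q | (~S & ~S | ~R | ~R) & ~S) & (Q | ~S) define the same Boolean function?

Yes

E1: Q | S & ~S | ~S | ~~((S & ~S | ~S) & ~R)
    = Q | S & ~S | ~S | (S & ~S | ~S) & ~R   (double negation)
    = Q | S & ~S | ~S   (absorption)
    = Q | ~S   (complement / identity)
E2: (Q | (~S & ~S | ~R | ~R) & ~S) & (Q | ~S)
    = (Q | (~S & ~S | ~R) & ~S) & (Q | ~S)   (idempotence)
    = (Q | (~S | ~R) & ~S) & (Q | ~S)   (idempotence)
    = (Q | ~S) & (Q | ~S)   (absorption)
    = Q | ~S   (idempotence)
Both reduce to Q | ~S, so they are equivalent.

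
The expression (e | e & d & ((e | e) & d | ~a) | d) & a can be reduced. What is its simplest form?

(e | e & d & ((e | e) & d | ~a) | d) & a
= (e | e & d & (e & d | ~a) | d) & a
= (e | e & d | d) & a
= (e | d) & a

(e | d) & a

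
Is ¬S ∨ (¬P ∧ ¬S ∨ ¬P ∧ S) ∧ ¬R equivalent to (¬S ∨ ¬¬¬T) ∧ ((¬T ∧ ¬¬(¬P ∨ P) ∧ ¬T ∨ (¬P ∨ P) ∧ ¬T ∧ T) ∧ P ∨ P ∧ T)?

E1: ¬S ∨ (¬P ∧ ¬S ∨ ¬P ∧ S) ∧ ¬R
    = ¬S ∨ ¬P ∧ ¬R   [distribution]
E2: (¬S ∨ ¬¬¬T) ∧ ((¬T ∧ ¬¬(¬P ∨ P) ∧ ¬T ∨ (¬P ∨ P) ∧ ¬T ∧ T) ∧ P ∨ P ∧ T)
    = (¬S ∨ ¬¬¬T) ∧ ((¬T ∧ (¬P ∨ P) ∧ ¬T ∨ (¬P ∨ P) ∧ ¬T ∧ T) ∧ P ∨ P ∧ T)   [double negation]
    = (¬S ∨ ¬¬¬T) ∧ ((¬P ∨ P) ∧ ¬T ∧ P ∨ P ∧ T)   [distribution]
    = (¬S ∨ ¬¬¬T) ∧ (¬T ∧ P ∨ P ∧ T)   [complement / identity]
    = (¬S ∨ ¬¬¬T) ∧ P   [distribution]
    = (¬S ∨ ¬T) ∧ P   [double negation]
These differ: at P=0, R=0, S=0, T=0, E1 = 1 but E2 = 0.

No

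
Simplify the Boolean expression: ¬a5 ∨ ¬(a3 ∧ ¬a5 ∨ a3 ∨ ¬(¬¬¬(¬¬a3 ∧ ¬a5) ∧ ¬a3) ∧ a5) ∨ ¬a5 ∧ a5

¬a5 ∨ ¬(a3 ∧ ¬a5 ∨ a3 ∨ ¬(¬¬¬(¬¬a3 ∧ ¬a5) ∧ ¬a3) ∧ a5) ∨ ¬a5 ∧ a5
= ¬a5 ∨ ¬(a3 ∧ ¬a5 ∨ a3 ∨ ¬(¬¬¬(¬¬a3 ∧ ¬a5) ∧ ¬a3) ∧ a5)   — complement / identity
= ¬a5 ∨ ¬(a3 ∧ ¬a5 ∨ a3 ∨ ¬(¬¬¬(a3 ∧ ¬a5) ∧ ¬a3) ∧ a5)   — double negation
= ¬a5 ∨ ¬(a3 ∧ ¬a5 ∨ a3 ∨ (¬¬(a3 ∧ ¬a5) ∨ a3) ∧ a5)   — De Morgan
= ¬a5 ∨ ¬(a3 ∧ ¬a5 ∨ a3 ∨ (a3 ∧ ¬a5 ∨ a3) ∧ a5)   — double negation
= ¬a5 ∨ ¬(a3 ∧ ¬a5 ∨ a3)   — absorption
= ¬a5 ∨ ¬a3   — absorption

¬a5 ∨ ¬a3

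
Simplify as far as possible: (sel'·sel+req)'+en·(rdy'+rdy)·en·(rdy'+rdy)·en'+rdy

(sel'·sel+req)'+en·(rdy'+rdy)·en·(rdy'+rdy)·en'+rdy
= (sel'·sel+req)'+en·(rdy'+rdy)·en'+rdy
= req'+en·(rdy'+rdy)·en'+rdy
= req'+en·en'+rdy
= req'+rdy

req'+rdy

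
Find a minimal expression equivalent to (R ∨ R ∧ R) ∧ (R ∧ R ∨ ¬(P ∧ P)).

(R ∨ R ∧ R) ∧ (R ∧ R ∨ ¬(P ∧ P))
= R ∧ R ∨ R ∧ ¬(P ∧ P)   (distribution)
= R ∧ R ∨ R ∧ ¬P   (idempotence)
= R ∨ R ∧ ¬P   (idempotence)
= R   (absorption)

R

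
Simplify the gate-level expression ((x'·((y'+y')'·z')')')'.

x'·(y'+z)

((x'·((y'+y')'·z')')')'
= ((x'·(y'+y'+z))')'   — De Morgan
= x'·(y'+y'+z)   — double negation
= x'·(y'+z)   — idempotence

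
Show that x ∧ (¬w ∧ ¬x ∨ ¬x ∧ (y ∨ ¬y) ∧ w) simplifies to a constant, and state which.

False

x ∧ (¬w ∧ ¬x ∨ ¬x ∧ (y ∨ ¬y) ∧ w)
= x ∧ (¬w ∧ ¬x ∨ ¬x ∧ w)   (complement / identity)
= x ∧ ¬x   (distribution)
= False   (complement)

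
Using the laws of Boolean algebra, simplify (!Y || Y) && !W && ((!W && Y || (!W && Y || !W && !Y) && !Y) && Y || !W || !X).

(!Y || Y) && !W && ((!W && Y || (!W && Y || !W && !Y) && !Y) && Y || !W || !X)
= (!Y || Y) && !W && ((!W && Y || !W && !Y) && Y || !W || !X)   [distribution]
= (!Y || Y) && !W && (!W && Y || !W || !X)   [distribution]
= !W && (!W && Y || !W || !X)   [complement / identity]
= !W && (!W || !X)   [absorption]
= !W   [absorption]

!W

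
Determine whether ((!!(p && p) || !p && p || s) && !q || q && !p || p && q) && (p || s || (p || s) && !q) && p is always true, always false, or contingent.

((!!(p && p) || !p && p || s) && !q || q && !p || p && q) && (p || s || (p || s) && !q) && p
= ((p && p || !p && p || s) && !q || q && !p || p && q) && (p || s || (p || s) && !q) && p
= ((p || s) && !q || q && !p || p && q) && (p || s || (p || s) && !q) && p
= ((q && !p || p && q) && (p || s) || (p || s) && !q) && p
= (q && (p || s) || (p || s) && !q) && p
= (p || s) && p
= p
This depends on p, so it is not a constant.

contingent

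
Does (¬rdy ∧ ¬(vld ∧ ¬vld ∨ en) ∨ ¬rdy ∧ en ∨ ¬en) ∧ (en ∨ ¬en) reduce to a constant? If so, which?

(¬rdy ∧ ¬(vld ∧ ¬vld ∨ en) ∨ ¬rdy ∧ en ∨ ¬en) ∧ (en ∨ ¬en)
= ¬rdy ∧ ¬(vld ∧ ¬vld ∨ en) ∨ ¬rdy ∧ en ∨ ¬en   [complement / identity]
= ¬rdy ∧ ¬en ∨ ¬rdy ∧ en ∨ ¬en   [complement / identity]
= ¬rdy ∨ ¬en   [distribution]
This depends on en, rdy, so it is not a constant.

no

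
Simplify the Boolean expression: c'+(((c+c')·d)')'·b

c'+(((c+c')·d)')'·b
= c'+(d')'·b   (complement / identity)
= c'+d·b   (double negation)

c'+d·b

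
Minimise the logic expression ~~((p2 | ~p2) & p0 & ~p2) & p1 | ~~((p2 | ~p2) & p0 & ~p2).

p0 & ~p2

~~((p2 | ~p2) & p0 & ~p2) & p1 | ~~((p2 | ~p2) & p0 & ~p2)
= ~~((p2 | ~p2) & p0 & ~p2)   — absorption
= ~~(p0 & ~p2)   — complement / identity
= p0 & ~p2   — double negation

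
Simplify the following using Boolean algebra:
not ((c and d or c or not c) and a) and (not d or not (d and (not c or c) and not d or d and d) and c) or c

not a and not d or c

not ((c and d or c or not c) and a) and (not d or not (d and (not c or c) and not d or d and d) and c) or c
= not ((c or not c) and a) and (not d or not (d and (not c or c) and not d or d and d) and c) or c   [absorption]
= not ((c or not c) and a) and (not d or not (d and not d or d and d) and c) or c   [complement / identity]
= not ((c or not c) and a) and (not d or not d and c) or c   [distribution]
= not ((c or not c) and a) and not d or c   [absorption]
= not a and not d or c   [complement / identity]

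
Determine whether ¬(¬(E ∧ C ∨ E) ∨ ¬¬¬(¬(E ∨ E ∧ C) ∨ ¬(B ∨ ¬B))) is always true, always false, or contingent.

always false

¬(¬(E ∧ C ∨ E) ∨ ¬¬¬(¬(E ∨ E ∧ C) ∨ ¬(B ∨ ¬B)))
= ¬(¬(E ∧ C ∨ E) ∨ ¬¬((E ∨ E ∧ C) ∧ (B ∨ ¬B)))
= (E ∧ C ∨ E) ∧ ¬((E ∨ E ∧ C) ∧ (B ∨ ¬B))
= E ∧ ¬((E ∨ E ∧ C) ∧ (B ∨ ¬B))
= E ∧ ¬(E ∧ (B ∨ ¬B))
= E ∧ ¬E
= False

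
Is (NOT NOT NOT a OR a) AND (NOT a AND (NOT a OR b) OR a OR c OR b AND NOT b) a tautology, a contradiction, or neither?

(NOT NOT NOT a OR a) AND (NOT a AND (NOT a OR b) OR a OR c OR b AND NOT b)
= (NOT NOT NOT a OR a) AND (NOT a OR a OR c OR b AND NOT b)
= (NOT NOT NOT a OR a) AND (NOT a OR a OR c)
= (NOT a OR a) AND (NOT a OR a OR c)
= NOT a OR a
= TRUE

tautology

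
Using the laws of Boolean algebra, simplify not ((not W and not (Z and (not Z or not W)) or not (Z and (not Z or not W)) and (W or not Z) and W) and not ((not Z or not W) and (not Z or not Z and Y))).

not ((not W and not (Z and (not Z or not W)) or not (Z and (not Z or not W)) and (W or not Z) and W) and not ((not Z or not W) and (not Z or not Z and Y)))
= not ((not W and not (Z and (not Z or not W)) or not (Z and (not Z or not W)) and W) and not ((not Z or not W) and (not Z or not Z and Y)))
= not (not (Z and (not Z or not W)) and not ((not Z or not W) and (not Z or not Z and Y)))
= not (not (Z and (not Z or not W)) and not ((not Z or not W) and not Z))
= Z and (not Z or not W) or (not Z or not W) and not Z
= not Z or not W

not Z or not W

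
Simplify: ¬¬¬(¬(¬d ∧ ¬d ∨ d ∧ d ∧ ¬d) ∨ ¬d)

¬¬¬(¬(¬d ∧ ¬d ∨ d ∧ d ∧ ¬d) ∨ ¬d)
= ¬¬¬(¬(¬d ∧ ¬d ∨ d ∧ ¬d) ∨ ¬d)   — idempotence
= ¬¬((¬d ∧ ¬d ∨ d ∧ ¬d) ∧ d)   — De Morgan
= (¬d ∧ ¬d ∨ d ∧ ¬d) ∧ d   — double negation
= ¬d ∧ d   — distribution
= False   — complement

False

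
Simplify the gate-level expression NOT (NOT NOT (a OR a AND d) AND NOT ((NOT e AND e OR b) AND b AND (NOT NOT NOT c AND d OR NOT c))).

NOT (NOT NOT (a OR a AND d) AND NOT ((NOT e AND e OR b) AND b AND (NOT NOT NOT c AND d OR NOT c)))
= NOT (NOT NOT a AND NOT ((NOT e AND e OR b) AND b AND (NOT NOT NOT c AND d OR NOT c)))   (absorption)
= NOT (NOT NOT a AND NOT (b AND b AND (NOT NOT NOT c AND d OR NOT c)))   (complement / identity)
= NOT (NOT NOT a AND NOT (b AND (NOT NOT NOT c AND d OR NOT c)))   (idempotence)
= NOT a OR b AND (NOT NOT NOT c AND d OR NOT c)   (De Morgan)
= NOT a OR b AND (NOT c AND d OR NOT c)   (double negation)
= NOT a OR b AND NOT c   (absorption)

NOT a OR b AND NOT c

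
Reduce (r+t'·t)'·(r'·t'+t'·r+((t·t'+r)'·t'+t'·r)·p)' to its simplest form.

(r+t'·t)'·(r'·t'+t'·r+((t·t'+r)'·t'+t'·r)·p)'
= (r+t'·t)'·(r'·t'+t'·r+(r'·t'+t'·r)·p)'
= (r+t'·t)'·(r'·t'+t'·r)'
= (r+t'·t)'·(t')'
= (r+t'·t)'·t
= r'·t

r'·t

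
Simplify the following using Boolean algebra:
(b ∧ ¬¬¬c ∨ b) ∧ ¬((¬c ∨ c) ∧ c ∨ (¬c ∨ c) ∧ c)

(b ∧ ¬¬¬c ∨ b) ∧ ¬((¬c ∨ c) ∧ c ∨ (¬c ∨ c) ∧ c)
= (b ∧ ¬¬¬c ∨ b) ∧ ¬((¬c ∨ c) ∧ c)   [idempotence]
= (b ∧ ¬¬¬c ∨ b) ∧ ¬c   [complement / identity]
= (b ∧ ¬c ∨ b) ∧ ¬c   [double negation]
= b ∧ ¬c   [absorption]

b ∧ ¬c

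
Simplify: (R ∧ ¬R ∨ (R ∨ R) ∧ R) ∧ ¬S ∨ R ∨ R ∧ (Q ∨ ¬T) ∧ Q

R

(R ∧ ¬R ∨ (R ∨ R) ∧ R) ∧ ¬S ∨ R ∨ R ∧ (Q ∨ ¬T) ∧ Q
= (R ∧ ¬R ∨ R ∧ R) ∧ ¬S ∨ R ∨ R ∧ (Q ∨ ¬T) ∧ Q   [idempotence]
= (R ∧ ¬R ∨ R ∧ R) ∧ ¬S ∨ R ∨ R ∧ Q   [absorption]
= (R ∧ ¬R ∨ R ∧ R) ∧ ¬S ∨ R   [absorption]
= R ∧ ¬S ∨ R   [distribution]
= R   [absorption]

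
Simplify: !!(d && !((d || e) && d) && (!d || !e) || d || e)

d || e

!!(d && !((d || e) && d) && (!d || !e) || d || e)
= !!(d && !d && (!d || !e) || d || e)   (absorption)
= !!(d && !d || d || e)   (absorption)
= d && !d || d || e   (double negation)
= d || e   (complement / identity)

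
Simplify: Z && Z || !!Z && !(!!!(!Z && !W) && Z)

Z && Z || !!Z && !(!!!(!Z && !W) && Z)
= Z && Z || !!Z && !(!(!Z && !W) && Z)   (double negation)
= Z && Z || Z && !(!(!Z && !W) && Z)   (double negation)
= Z && Z || Z && !((Z || W) && Z)   (De Morgan)
= Z && Z || Z && !Z   (absorption)
= Z   (distribution)

Z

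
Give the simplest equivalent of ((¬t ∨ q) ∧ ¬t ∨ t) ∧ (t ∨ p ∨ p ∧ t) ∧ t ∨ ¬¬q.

((¬t ∨ q) ∧ ¬t ∨ t) ∧ (t ∨ p ∨ p ∧ t) ∧ t ∨ ¬¬q
= (¬t ∨ t) ∧ (t ∨ p ∨ p ∧ t) ∧ t ∨ ¬¬q   (absorption)
= (t ∨ p ∨ p ∧ t) ∧ t ∨ ¬¬q   (complement / identity)
= (t ∨ p) ∧ t ∨ ¬¬q   (absorption)
= (t ∨ p) ∧ t ∨ q   (double negation)
= t ∨ q   (absorption)

t ∨ q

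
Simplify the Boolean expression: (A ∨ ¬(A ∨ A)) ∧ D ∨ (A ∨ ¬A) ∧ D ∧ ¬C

(A ∨ ¬(A ∨ A)) ∧ D ∨ (A ∨ ¬A) ∧ D ∧ ¬C
= (A ∨ ¬A) ∧ D ∨ (A ∨ ¬A) ∧ D ∧ ¬C   (idempotence)
= (A ∨ ¬A) ∧ D   (absorption)
= D   (complement / identity)

D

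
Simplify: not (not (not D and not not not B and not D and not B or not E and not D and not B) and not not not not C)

not (not (not D and not not not B and not D and not B or not E and not D and not B) and not not not not C)
= not (not (not D and not B and (not D and not not not B or not E)) and not not not not C)   (distribution)
= not (not (not D and not B and (not D and not B or not E)) and not not not not C)   (double negation)
= not (not (not D and not B and (not D and not B or not E)) and not not C)   (double negation)
= not D and not B and (not D and not B or not E) or not C   (De Morgan)
= not D and not B or not C   (absorption)

not D and not B or not C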